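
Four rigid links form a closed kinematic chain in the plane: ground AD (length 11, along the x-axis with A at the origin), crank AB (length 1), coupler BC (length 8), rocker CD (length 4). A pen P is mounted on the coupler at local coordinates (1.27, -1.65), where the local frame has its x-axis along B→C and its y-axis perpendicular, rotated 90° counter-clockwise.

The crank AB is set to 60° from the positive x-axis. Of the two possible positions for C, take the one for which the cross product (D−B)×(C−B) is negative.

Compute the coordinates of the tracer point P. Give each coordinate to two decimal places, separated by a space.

0.99 -1.16

A=(0,0), D=(11.00,0)
B = A + 1.00·(cos60°, sin60°) = (0.5000, 0.8660)
|BD| = 10.5357
circle(B,8.00) ∩ circle(D,4.00): a=7.5458, h=2.6572
  candidates: C₊=(8.2387,2.8940) cross=27.996; C₋=(7.8018,-2.4025) cross=-27.996
  mode - wants cross < 0 → take C=(7.8018,-2.4025) (cross=-27.996)
ex = (C−B)/|BC| = (0.9127,-0.4086); ey = (0.4086,0.9127)
P = B + 1.27·ex + -1.65·ey = (0.9850,-1.1589)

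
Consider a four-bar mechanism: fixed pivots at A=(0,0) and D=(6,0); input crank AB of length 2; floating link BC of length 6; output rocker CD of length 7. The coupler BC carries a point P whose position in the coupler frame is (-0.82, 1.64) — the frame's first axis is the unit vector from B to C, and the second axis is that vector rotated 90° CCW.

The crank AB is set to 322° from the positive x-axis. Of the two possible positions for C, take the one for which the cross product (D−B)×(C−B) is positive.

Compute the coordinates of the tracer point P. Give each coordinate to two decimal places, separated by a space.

0.05 -2.25

A=(0,0), D=(6.00,0)
B = A + 2.00·(cos322°, sin322°) = (1.5760, -1.2313)
|BD| = 4.5921
circle(B,6.00) ∩ circle(D,7.00): a=0.8806, h=5.9350
  candidates: C₊=(0.8330,4.7225) cross=27.254; C₋=(4.0158,-6.7129) cross=-27.254
  mode + wants cross > 0 → take C=(0.8330,4.7225) (cross=27.254)
ex = (C−B)/|BC| = (-0.1238,0.9923); ey = (-0.9923,-0.1238)
P = B + -0.82·ex + 1.64·ey = (0.0502,-2.2481)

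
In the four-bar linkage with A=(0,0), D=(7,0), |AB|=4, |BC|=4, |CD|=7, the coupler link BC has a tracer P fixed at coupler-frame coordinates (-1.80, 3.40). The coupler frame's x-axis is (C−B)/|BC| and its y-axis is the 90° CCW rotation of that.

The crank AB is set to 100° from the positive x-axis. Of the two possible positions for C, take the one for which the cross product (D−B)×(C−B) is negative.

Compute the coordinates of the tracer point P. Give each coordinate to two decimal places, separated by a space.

2.34 6.30

A=(0,0), D=(7.00,0)
B = A + 4.00·(cos100°, sin100°) = (-0.6946, 3.9392)
|BD| = 8.6443
circle(B,4.00) ∩ circle(D,7.00): a=2.4134, h=3.1899
  candidates: C₊=(2.9073,5.6789) cross=27.575; C₋=(-0.0000,0.0000) cross=-27.575
  mode - wants cross < 0 → take C=(-0.0000,0.0000) (cross=-27.575)
ex = (C−B)/|BC| = (0.1736,-0.9848); ey = (0.9848,0.1736)
P = B + -1.80·ex + 3.40·ey = (2.3412,6.3023)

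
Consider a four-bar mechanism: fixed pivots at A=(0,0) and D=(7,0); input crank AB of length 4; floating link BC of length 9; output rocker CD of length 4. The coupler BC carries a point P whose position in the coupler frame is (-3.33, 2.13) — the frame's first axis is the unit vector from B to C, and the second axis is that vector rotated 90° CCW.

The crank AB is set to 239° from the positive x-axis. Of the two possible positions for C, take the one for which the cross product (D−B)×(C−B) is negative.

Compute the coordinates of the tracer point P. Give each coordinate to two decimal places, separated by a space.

-5.25 -1.09

A=(0,0), D=(7.00,0)
B = A + 4.00·(cos239°, sin239°) = (-2.0602, -3.4287)
|BD| = 9.6872
circle(B,9.00) ∩ circle(D,4.00): a=8.1985, h=3.7127
  candidates: C₊=(4.2936,2.9454) cross=35.965; C₋=(6.9217,-3.9992) cross=-35.965
  mode - wants cross < 0 → take C=(6.9217,-3.9992) (cross=-35.965)
ex = (C−B)/|BC| = (0.9980,-0.0634); ey = (0.0634,0.9980)
P = B + -3.33·ex + 2.13·ey = (-5.2484,-1.0918)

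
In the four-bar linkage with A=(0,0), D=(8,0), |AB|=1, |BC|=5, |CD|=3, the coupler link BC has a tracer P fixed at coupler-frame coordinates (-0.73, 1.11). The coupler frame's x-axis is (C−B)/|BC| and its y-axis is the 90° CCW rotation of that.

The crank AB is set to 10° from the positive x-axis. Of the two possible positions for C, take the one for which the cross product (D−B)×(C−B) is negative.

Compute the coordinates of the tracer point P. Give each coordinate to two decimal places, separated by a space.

0.75 1.48

A=(0,0), D=(8.00,0)
B = A + 1.00·(cos10°, sin10°) = (0.9848, 0.1736)
|BD| = 7.0173
circle(B,5.00) ∩ circle(D,3.00): a=4.6487, h=1.8411
  candidates: C₊=(5.6776,1.8991) cross=12.919; C₋=(5.5865,-1.7819) cross=-12.919
  mode - wants cross < 0 → take C=(5.5865,-1.7819) (cross=-12.919)
ex = (C−B)/|BC| = (0.9203,-0.3911); ey = (0.3911,0.9203)
P = B + -0.73·ex + 1.11·ey = (0.7471,1.4807)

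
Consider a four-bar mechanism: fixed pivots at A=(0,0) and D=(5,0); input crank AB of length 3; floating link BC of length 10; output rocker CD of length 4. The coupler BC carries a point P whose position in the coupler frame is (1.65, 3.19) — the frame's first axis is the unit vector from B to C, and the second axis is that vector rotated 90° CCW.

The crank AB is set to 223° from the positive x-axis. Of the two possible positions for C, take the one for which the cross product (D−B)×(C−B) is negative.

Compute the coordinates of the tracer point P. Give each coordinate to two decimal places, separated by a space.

-0.28 0.99

A=(0,0), D=(5.00,0)
B = A + 3.00·(cos223°, sin223°) = (-2.1941, -2.0460)
|BD| = 7.4793
circle(B,10.00) ∩ circle(D,4.00): a=9.3551, h=3.5329
  candidates: C₊=(5.8378,3.9113) cross=26.424; C₋=(7.7707,-2.8850) cross=-26.424
  mode - wants cross < 0 → take C=(7.7707,-2.8850) (cross=-26.424)
ex = (C−B)/|BC| = (0.9965,-0.0839); ey = (0.0839,0.9965)
P = B + 1.65·ex + 3.19·ey = (-0.2822,0.9943)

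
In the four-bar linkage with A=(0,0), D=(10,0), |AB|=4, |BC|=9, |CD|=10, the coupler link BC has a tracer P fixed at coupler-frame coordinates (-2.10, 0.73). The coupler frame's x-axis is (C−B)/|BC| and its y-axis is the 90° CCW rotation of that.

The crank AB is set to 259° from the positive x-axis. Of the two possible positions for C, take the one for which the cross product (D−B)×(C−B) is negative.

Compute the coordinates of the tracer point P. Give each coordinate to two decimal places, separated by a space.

-2.00 -2.08

A=(0,0), D=(10.00,0)
B = A + 4.00·(cos259°, sin259°) = (-0.7632, -3.9265)
|BD| = 11.4571
circle(B,9.00) ∩ circle(D,10.00): a=4.8994, h=7.5496
  candidates: C₊=(1.2521,4.8450) cross=86.496; C₋=(6.4268,-9.3398) cross=-86.496
  mode - wants cross < 0 → take C=(6.4268,-9.3398) (cross=-86.496)
ex = (C−B)/|BC| = (0.7989,-0.6015); ey = (0.6015,0.7989)
P = B + -2.10·ex + 0.73·ey = (-2.0018,-2.0802)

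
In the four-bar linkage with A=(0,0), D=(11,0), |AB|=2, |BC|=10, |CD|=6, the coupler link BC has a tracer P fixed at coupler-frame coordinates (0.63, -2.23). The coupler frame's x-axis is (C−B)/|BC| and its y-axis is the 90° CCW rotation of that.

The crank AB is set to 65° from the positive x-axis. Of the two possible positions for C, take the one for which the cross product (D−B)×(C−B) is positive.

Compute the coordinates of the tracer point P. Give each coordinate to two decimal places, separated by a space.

2.33 0.04

A=(0,0), D=(11.00,0)
B = A + 2.00·(cos65°, sin65°) = (0.8452, 1.8126)
|BD| = 10.3153
circle(B,10.00) ∩ circle(D,6.00): a=8.2598, h=5.6369
  candidates: C₊=(9.9671,5.9104) cross=58.147; C₋=(7.9860,-5.1881) cross=-58.147
  mode + wants cross > 0 → take C=(9.9671,5.9104) (cross=58.147)
ex = (C−B)/|BC| = (0.9122,0.4098); ey = (-0.4098,0.9122)
P = B + 0.63·ex + -2.23·ey = (2.3337,0.0366)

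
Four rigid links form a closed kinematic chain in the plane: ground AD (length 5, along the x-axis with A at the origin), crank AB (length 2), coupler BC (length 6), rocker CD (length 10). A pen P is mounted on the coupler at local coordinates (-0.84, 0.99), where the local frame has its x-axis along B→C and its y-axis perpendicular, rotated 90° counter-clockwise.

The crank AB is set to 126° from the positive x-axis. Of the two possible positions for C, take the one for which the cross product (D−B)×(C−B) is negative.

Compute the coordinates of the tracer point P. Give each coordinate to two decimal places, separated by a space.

0.11 1.80

A=(0,0), D=(5.00,0)
B = A + 2.00·(cos126°, sin126°) = (-1.1756, 1.6180)
|BD| = 6.3840
circle(B,6.00) ∩ circle(D,10.00): a=-1.8205, h=5.7171
  candidates: C₊=(-1.4876,7.6099) cross=36.498; C₋=(-4.3856,-3.4510) cross=-36.498
  mode - wants cross < 0 → take C=(-4.3856,-3.4510) (cross=-36.498)
ex = (C−B)/|BC| = (-0.5350,-0.8448); ey = (0.8448,-0.5350)
P = B + -0.84·ex + 0.99·ey = (0.1102,1.7980)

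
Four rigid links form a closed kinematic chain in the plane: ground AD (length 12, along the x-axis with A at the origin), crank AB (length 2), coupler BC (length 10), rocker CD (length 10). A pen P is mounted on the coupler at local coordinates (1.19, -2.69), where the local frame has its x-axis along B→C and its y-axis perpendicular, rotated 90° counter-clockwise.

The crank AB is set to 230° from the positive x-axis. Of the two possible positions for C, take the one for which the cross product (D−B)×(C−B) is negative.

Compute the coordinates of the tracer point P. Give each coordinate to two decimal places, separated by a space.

A=(0,0), D=(12.00,0)
B = A + 2.00·(cos230°, sin230°) = (-1.2856, -1.5321)
|BD| = 13.3736
circle(B,10.00) ∩ circle(D,10.00): a=6.6868, h=7.4355
  candidates: C₊=(4.5054,6.6205) cross=99.439; C₋=(6.2090,-8.1526) cross=-99.439
  mode - wants cross < 0 → take C=(6.2090,-8.1526) (cross=-99.439)
ex = (C−B)/|BC| = (0.7495,-0.6620); ey = (0.6620,0.7495)
P = B + 1.19·ex + -2.69·ey = (-2.1746,-4.3360)

-2.17 -4.34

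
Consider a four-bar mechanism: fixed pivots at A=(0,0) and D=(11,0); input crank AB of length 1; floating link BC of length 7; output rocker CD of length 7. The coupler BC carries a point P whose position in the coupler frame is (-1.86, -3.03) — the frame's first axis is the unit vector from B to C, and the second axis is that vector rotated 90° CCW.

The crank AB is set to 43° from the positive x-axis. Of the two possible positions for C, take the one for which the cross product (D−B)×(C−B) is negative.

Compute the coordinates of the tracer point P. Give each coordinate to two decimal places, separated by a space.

-2.75 -0.06

A=(0,0), D=(11.00,0)
B = A + 1.00·(cos43°, sin43°) = (0.7314, 0.6820)
|BD| = 10.2913
circle(B,7.00) ∩ circle(D,7.00): a=5.1456, h=4.7458
  candidates: C₊=(6.1802,5.0763) cross=48.840; C₋=(5.5512,-4.3944) cross=-48.840
  mode - wants cross < 0 → take C=(5.5512,-4.3944) (cross=-48.840)
ex = (C−B)/|BC| = (0.6885,-0.7252); ey = (0.7252,0.6885)
P = B + -1.86·ex + -3.03·ey = (-2.7467,-0.0554)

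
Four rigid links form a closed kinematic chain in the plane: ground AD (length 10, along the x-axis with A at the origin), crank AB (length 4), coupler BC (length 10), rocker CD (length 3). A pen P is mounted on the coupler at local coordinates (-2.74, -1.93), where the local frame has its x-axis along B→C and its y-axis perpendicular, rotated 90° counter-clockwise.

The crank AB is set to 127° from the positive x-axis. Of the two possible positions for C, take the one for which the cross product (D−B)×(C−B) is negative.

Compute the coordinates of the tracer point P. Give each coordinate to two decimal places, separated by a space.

A=(0,0), D=(10.00,0)
B = A + 4.00·(cos127°, sin127°) = (-2.4073, 3.1945)
|BD| = 12.8119
circle(B,10.00) ∩ circle(D,3.00): a=9.9573, h=0.9227
  candidates: C₊=(7.4657,1.6053) cross=11.822; C₋=(7.0055,-0.1818) cross=-11.822
  mode - wants cross < 0 → take C=(7.0055,-0.1818) (cross=-11.822)
ex = (C−B)/|BC| = (0.9413,-0.3376); ey = (0.3376,0.9413)
P = B + -2.74·ex + -1.93·ey = (-5.6380,2.3030)

-5.64 2.30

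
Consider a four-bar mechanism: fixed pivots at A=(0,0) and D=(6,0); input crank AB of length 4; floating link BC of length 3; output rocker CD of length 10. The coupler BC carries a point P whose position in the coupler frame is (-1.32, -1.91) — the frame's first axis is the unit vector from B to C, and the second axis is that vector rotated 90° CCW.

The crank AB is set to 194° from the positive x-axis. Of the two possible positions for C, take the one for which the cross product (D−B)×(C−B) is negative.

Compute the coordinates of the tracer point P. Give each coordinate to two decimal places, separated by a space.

-6.04 -0.11

A=(0,0), D=(6.00,0)
B = A + 4.00·(cos194°, sin194°) = (-3.8812, -0.9677)
|BD| = 9.9285
circle(B,3.00) ∩ circle(D,10.00): a=0.3814, h=2.9757
  candidates: C₊=(-3.7916,2.0310) cross=29.544; C₋=(-3.2115,-3.8920) cross=-29.544
  mode - wants cross < 0 → take C=(-3.2115,-3.8920) (cross=-29.544)
ex = (C−B)/|BC| = (0.2232,-0.9748); ey = (0.9748,0.2232)
P = B + -1.32·ex + -1.91·ey = (-6.0376,-0.1073)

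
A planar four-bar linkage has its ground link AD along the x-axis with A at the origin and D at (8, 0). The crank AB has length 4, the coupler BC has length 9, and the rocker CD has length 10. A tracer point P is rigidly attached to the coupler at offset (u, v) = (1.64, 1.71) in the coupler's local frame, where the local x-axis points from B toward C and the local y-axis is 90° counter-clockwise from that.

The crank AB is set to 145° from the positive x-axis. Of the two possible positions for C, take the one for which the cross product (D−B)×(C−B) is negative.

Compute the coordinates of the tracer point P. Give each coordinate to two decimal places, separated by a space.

-1.08 1.40

A=(0,0), D=(8.00,0)
B = A + 4.00·(cos145°, sin145°) = (-3.2766, 2.2943)
|BD| = 11.5076
circle(B,9.00) ∩ circle(D,10.00): a=4.9283, h=7.5307
  candidates: C₊=(3.0542,8.6913) cross=86.661; C₋=(0.0513,-6.0678) cross=-86.661
  mode - wants cross < 0 → take C=(0.0513,-6.0678) (cross=-86.661)
ex = (C−B)/|BC| = (0.3698,-0.9291); ey = (0.9291,0.3698)
P = B + 1.64·ex + 1.71·ey = (-1.0814,1.4028)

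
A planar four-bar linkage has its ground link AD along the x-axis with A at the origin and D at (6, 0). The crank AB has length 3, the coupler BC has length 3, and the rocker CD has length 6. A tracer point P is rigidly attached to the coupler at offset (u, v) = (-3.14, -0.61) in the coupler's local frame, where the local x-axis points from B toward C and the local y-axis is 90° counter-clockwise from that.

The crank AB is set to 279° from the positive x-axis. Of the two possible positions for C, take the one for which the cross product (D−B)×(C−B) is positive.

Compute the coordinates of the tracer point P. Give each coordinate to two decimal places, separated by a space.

A=(0,0), D=(6.00,0)
B = A + 3.00·(cos279°, sin279°) = (0.4693, -2.9631)
|BD| = 6.2744
circle(B,3.00) ∩ circle(D,6.00): a=0.9856, h=2.8335
  candidates: C₊=(0.0000,0.0000) cross=17.778; C₋=(2.6762,-4.9952) cross=-17.778
  mode + wants cross > 0 → take C=(0.0000,0.0000) (cross=17.778)
ex = (C−B)/|BC| = (-0.1564,0.9877); ey = (-0.9877,-0.1564)
P = B + -3.14·ex + -0.61·ey = (1.5630,-5.9690)

1.56 -5.97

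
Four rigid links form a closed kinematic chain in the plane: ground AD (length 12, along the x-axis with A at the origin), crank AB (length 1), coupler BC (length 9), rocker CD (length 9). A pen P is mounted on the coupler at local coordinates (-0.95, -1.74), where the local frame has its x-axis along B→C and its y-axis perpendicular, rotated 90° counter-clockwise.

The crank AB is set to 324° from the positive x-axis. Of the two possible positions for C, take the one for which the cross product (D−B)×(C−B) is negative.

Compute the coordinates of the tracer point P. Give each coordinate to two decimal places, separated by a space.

-1.12 -1.03

A=(0,0), D=(12.00,0)
B = A + 1.00·(cos324°, sin324°) = (0.8090, -0.5878)
|BD| = 11.2064
circle(B,9.00) ∩ circle(D,9.00): a=5.6032, h=7.0430
  candidates: C₊=(6.0351,6.7394) cross=78.927; C₋=(6.7739,-7.3272) cross=-78.927
  mode - wants cross < 0 → take C=(6.7739,-7.3272) (cross=-78.927)
ex = (C−B)/|BC| = (0.6628,-0.7488); ey = (0.7488,0.6628)
P = B + -0.95·ex + -1.74·ey = (-1.1236,-1.0296)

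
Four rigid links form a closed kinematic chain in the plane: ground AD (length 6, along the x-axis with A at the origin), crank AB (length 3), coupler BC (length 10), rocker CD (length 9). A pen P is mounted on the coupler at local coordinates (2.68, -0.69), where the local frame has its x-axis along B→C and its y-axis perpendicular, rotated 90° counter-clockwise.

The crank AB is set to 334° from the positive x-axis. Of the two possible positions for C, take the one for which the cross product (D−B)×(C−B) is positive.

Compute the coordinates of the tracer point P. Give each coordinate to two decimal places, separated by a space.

A=(0,0), D=(6.00,0)
B = A + 3.00·(cos334°, sin334°) = (2.6964, -1.3151)
|BD| = 3.5558
circle(B,10.00) ∩ circle(D,9.00): a=4.4496, h=8.9555
  candidates: C₊=(3.5182,8.6511) cross=31.844; C₋=(10.1427,-7.9899) cross=-31.844
  mode + wants cross > 0 → take C=(3.5182,8.6511) (cross=31.844)
ex = (C−B)/|BC| = (0.0822,0.9966); ey = (-0.9966,0.0822)
P = B + 2.68·ex + -0.69·ey = (3.6043,1.2991)

3.60 1.30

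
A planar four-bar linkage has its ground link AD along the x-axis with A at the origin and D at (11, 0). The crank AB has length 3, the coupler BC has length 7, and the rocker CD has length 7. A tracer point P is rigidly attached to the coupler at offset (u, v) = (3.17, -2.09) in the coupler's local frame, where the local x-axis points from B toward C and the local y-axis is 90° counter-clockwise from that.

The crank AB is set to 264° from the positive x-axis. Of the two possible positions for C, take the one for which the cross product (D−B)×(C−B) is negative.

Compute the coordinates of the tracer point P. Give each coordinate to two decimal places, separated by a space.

2.03 -5.97

A=(0,0), D=(11.00,0)
B = A + 3.00·(cos264°, sin264°) = (-0.3136, -2.9836)
|BD| = 11.7004
circle(B,7.00) ∩ circle(D,7.00): a=5.8502, h=3.8439
  candidates: C₊=(4.3630,2.2250) cross=44.975; C₋=(6.3234,-5.2086) cross=-44.975
  mode - wants cross < 0 → take C=(6.3234,-5.2086) (cross=-44.975)
ex = (C−B)/|BC| = (0.9481,-0.3179); ey = (0.3179,0.9481)
P = B + 3.17·ex + -2.09·ey = (2.0277,-5.9728)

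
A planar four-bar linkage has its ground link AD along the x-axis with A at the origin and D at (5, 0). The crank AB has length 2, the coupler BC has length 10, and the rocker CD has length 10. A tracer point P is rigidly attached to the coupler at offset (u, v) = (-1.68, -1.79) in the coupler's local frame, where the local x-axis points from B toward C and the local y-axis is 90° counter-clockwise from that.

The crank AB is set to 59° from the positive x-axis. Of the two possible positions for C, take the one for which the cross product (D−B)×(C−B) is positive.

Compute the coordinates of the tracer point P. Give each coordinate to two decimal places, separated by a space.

1.50 -0.70

A=(0,0), D=(5.00,0)
B = A + 2.00·(cos59°, sin59°) = (1.0301, 1.7143)
|BD| = 4.3243
circle(B,10.00) ∩ circle(D,10.00): a=2.1621, h=9.7635
  candidates: C₊=(6.8857,9.8206) cross=42.220; C₋=(-0.8556,-8.1063) cross=-42.220
  mode + wants cross > 0 → take C=(6.8857,9.8206) (cross=42.220)
ex = (C−B)/|BC| = (0.5856,0.8106); ey = (-0.8106,0.5856)
P = B + -1.68·ex + -1.79·ey = (1.4973,-0.6957)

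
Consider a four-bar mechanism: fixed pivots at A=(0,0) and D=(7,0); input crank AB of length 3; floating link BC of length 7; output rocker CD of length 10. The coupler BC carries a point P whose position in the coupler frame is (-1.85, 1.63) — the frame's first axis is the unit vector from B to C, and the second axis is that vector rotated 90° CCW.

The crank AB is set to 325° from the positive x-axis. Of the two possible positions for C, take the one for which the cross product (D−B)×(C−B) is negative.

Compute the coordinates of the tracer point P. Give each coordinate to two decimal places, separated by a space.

A=(0,0), D=(7.00,0)
B = A + 3.00·(cos325°, sin325°) = (2.4575, -1.7207)
|BD| = 4.8575
circle(B,7.00) ∩ circle(D,10.00): a=-2.8208, h=6.4065
  candidates: C₊=(-2.4499,3.2711) cross=31.120; C₋=(2.0890,-8.7110) cross=-31.120
  mode - wants cross < 0 → take C=(2.0890,-8.7110) (cross=-31.120)
ex = (C−B)/|BC| = (-0.0526,-0.9986); ey = (0.9986,-0.0526)
P = B + -1.85·ex + 1.63·ey = (4.1826,0.0409)

4.18 0.04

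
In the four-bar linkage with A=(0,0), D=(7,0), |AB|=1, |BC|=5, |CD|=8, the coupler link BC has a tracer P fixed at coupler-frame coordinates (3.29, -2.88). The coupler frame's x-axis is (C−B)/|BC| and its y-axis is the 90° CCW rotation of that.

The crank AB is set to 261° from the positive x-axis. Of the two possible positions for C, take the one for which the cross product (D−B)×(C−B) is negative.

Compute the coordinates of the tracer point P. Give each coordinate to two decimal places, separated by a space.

-1.85 -5.02

A=(0,0), D=(7.00,0)
B = A + 1.00·(cos261°, sin261°) = (-0.1564, -0.9877)
|BD| = 7.2243
circle(B,5.00) ∩ circle(D,8.00): a=0.9129, h=4.9160
  candidates: C₊=(0.0758,4.0069) cross=35.514; C₋=(1.4200,-5.7327) cross=-35.514
  mode - wants cross < 0 → take C=(1.4200,-5.7327) (cross=-35.514)
ex = (C−B)/|BC| = (0.3153,-0.9490); ey = (0.9490,0.3153)
P = B + 3.29·ex + -2.88·ey = (-1.8523,-5.0179)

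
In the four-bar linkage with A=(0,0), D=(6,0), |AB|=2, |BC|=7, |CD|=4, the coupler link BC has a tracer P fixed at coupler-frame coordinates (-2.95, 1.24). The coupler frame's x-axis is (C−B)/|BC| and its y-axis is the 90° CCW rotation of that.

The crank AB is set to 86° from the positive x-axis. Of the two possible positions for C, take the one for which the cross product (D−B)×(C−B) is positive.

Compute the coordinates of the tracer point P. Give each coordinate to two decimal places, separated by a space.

A=(0,0), D=(6.00,0)
B = A + 2.00·(cos86°, sin86°) = (0.1395, 1.9951)
|BD| = 6.1908
circle(B,7.00) ∩ circle(D,4.00): a=5.7606, h=3.9768
  candidates: C₊=(6.8744,3.9033) cross=24.620; C₋=(4.3112,-3.6260) cross=-24.620
  mode + wants cross > 0 → take C=(6.8744,3.9033) (cross=24.620)
ex = (C−B)/|BC| = (0.9621,0.2726); ey = (-0.2726,0.9621)
P = B + -2.95·ex + 1.24·ey = (-3.0368,2.3840)

-3.04 2.38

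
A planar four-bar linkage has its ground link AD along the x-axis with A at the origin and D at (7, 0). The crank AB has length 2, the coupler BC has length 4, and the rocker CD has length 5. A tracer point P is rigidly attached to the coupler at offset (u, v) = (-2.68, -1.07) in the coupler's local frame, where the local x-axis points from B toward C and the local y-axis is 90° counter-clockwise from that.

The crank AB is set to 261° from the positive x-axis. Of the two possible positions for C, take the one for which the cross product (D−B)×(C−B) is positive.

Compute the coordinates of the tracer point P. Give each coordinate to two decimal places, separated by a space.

-1.11 -4.75

A=(0,0), D=(7.00,0)
B = A + 2.00·(cos261°, sin261°) = (-0.3129, -1.9754)
|BD| = 7.5750
circle(B,4.00) ∩ circle(D,5.00): a=3.1934, h=2.4087
  candidates: C₊=(2.1419,1.1828) cross=18.246; C₋=(3.3982,-3.4680) cross=-18.246
  mode + wants cross > 0 → take C=(2.1419,1.1828) (cross=18.246)
ex = (C−B)/|BC| = (0.6137,0.7895); ey = (-0.7895,0.6137)
P = B + -2.68·ex + -1.07·ey = (-1.1128,-4.7480)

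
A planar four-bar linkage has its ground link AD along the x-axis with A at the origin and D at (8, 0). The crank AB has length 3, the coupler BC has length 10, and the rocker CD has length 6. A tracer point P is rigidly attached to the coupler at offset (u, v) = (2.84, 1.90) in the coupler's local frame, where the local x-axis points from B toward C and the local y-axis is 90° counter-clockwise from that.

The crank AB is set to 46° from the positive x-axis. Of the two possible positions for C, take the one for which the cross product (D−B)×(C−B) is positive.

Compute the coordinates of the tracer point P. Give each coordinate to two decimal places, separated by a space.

A=(0,0), D=(8.00,0)
B = A + 3.00·(cos46°, sin46°) = (2.0840, 2.1580)
|BD| = 6.2973
circle(B,10.00) ∩ circle(D,6.00): a=8.2302, h=5.6801
  candidates: C₊=(11.7623,4.6738) cross=35.770; C₋=(7.8693,-5.9986) cross=-35.770
  mode + wants cross > 0 → take C=(11.7623,4.6738) (cross=35.770)
ex = (C−B)/|BC| = (0.9678,0.2516); ey = (-0.2516,0.9678)
P = B + 2.84·ex + 1.90·ey = (4.3546,4.7114)

4.35 4.71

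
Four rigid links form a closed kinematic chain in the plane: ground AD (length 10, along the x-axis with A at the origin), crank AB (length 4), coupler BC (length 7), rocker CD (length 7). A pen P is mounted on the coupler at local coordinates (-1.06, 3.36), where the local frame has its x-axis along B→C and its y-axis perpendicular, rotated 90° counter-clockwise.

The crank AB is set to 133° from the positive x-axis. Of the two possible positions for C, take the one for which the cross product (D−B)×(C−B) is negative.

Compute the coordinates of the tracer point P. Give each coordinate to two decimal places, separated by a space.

-1.72 6.30

A=(0,0), D=(10.00,0)
B = A + 4.00·(cos133°, sin133°) = (-2.7280, 2.9254)
|BD| = 13.0599
circle(B,7.00) ∩ circle(D,7.00): a=6.5299, h=2.5219
  candidates: C₊=(4.2009,3.9205) cross=32.936; C₋=(3.0711,-0.9951) cross=-32.936
  mode - wants cross < 0 → take C=(3.0711,-0.9951) (cross=-32.936)
ex = (C−B)/|BC| = (0.8284,-0.5601); ey = (0.5601,0.8284)
P = B + -1.06·ex + 3.36·ey = (-1.7243,6.3027)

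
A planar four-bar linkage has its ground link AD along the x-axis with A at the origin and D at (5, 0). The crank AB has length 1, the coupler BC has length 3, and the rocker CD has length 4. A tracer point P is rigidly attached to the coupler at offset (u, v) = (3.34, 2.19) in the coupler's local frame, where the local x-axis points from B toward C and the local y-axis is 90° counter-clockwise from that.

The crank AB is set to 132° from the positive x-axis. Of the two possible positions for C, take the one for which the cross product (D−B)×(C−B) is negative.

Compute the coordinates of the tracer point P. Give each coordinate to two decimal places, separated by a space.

A=(0,0), D=(5.00,0)
B = A + 1.00·(cos132°, sin132°) = (-0.6691, 0.7431)
|BD| = 5.7176
circle(B,3.00) ∩ circle(D,4.00): a=2.2467, h=1.9881
  candidates: C₊=(1.8169,2.4223) cross=11.367; C₋=(1.3001,-1.5201) cross=-11.367
  mode - wants cross < 0 → take C=(1.3001,-1.5201) (cross=-11.367)
ex = (C−B)/|BC| = (0.6564,-0.7544); ey = (0.7544,0.6564)
P = B + 3.34·ex + 2.19·ey = (3.1754,-0.3390)

3.18 -0.34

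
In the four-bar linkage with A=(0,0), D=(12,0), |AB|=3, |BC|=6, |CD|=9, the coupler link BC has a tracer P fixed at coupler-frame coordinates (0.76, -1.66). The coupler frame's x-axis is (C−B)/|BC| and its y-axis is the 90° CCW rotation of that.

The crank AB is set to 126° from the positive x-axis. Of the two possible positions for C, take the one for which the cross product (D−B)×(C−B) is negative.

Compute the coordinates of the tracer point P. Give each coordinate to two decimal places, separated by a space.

A=(0,0), D=(12.00,0)
B = A + 3.00·(cos126°, sin126°) = (-1.7634, 2.4271)
|BD| = 13.9757
circle(B,6.00) ∩ circle(D,9.00): a=5.3779, h=2.6604
  candidates: C₊=(3.9949,4.1131) cross=37.182; C₋=(3.0708,-1.1269) cross=-37.182
  mode - wants cross < 0 → take C=(3.0708,-1.1269) (cross=-37.182)
ex = (C−B)/|BC| = (0.8057,-0.5923); ey = (0.5923,0.8057)
P = B + 0.76·ex + -1.66·ey = (-2.1343,0.6394)

-2.13 0.64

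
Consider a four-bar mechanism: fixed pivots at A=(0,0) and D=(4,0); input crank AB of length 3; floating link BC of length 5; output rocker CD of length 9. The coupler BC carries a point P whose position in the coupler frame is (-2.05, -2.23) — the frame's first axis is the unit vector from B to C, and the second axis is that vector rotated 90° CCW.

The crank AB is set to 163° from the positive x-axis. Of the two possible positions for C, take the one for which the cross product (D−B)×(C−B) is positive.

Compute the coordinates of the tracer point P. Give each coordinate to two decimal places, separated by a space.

A=(0,0), D=(4.00,0)
B = A + 3.00·(cos163°, sin163°) = (-2.8689, 0.8771)
|BD| = 6.9247
circle(B,5.00) ∩ circle(D,9.00): a=-0.5812, h=4.9661
  candidates: C₊=(-2.8164,5.8768) cross=34.389; C₋=(-4.0744,-3.9754) cross=-34.389
  mode + wants cross > 0 → take C=(-2.8164,5.8768) (cross=34.389)
ex = (C−B)/|BC| = (0.0105,0.9999); ey = (-0.9999,0.0105)
P = B + -2.05·ex + -2.23·ey = (-0.6606,-1.1962)

-0.66 -1.20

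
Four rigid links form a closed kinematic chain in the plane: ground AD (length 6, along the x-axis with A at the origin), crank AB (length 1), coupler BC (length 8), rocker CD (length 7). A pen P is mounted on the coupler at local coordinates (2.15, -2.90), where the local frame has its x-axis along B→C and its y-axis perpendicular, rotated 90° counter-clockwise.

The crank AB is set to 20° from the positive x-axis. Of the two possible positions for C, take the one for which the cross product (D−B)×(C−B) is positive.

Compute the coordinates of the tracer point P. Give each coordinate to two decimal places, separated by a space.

A=(0,0), D=(6.00,0)
B = A + 1.00·(cos20°, sin20°) = (0.9397, 0.3420)
|BD| = 5.0719
circle(B,8.00) ∩ circle(D,7.00): a=4.0147, h=6.9197
  candidates: C₊=(5.4119,6.9752) cross=35.096; C₋=(4.4786,-6.8327) cross=-35.096
  mode + wants cross > 0 → take C=(5.4119,6.9752) (cross=35.096)
ex = (C−B)/|BC| = (0.5590,0.8292); ey = (-0.8292,0.5590)
P = B + 2.15·ex + -2.90·ey = (4.5461,0.5035)

4.55 0.50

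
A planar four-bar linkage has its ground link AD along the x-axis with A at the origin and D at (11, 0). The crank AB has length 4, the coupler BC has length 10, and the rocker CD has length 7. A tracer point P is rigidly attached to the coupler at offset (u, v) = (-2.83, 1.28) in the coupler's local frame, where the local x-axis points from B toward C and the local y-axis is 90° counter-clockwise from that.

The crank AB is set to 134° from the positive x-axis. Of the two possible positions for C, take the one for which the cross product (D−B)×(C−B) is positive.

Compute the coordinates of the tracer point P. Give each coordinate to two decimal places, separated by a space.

A=(0,0), D=(11.00,0)
B = A + 4.00·(cos134°, sin134°) = (-2.7786, 2.8774)
|BD| = 14.0759
circle(B,10.00) ∩ circle(D,7.00): a=8.8495, h=4.6568
  candidates: C₊=(6.8360,5.6268) cross=65.548; C₋=(4.9321,-3.4901) cross=-65.548
  mode + wants cross > 0 → take C=(6.8360,5.6268) (cross=65.548)
ex = (C−B)/|BC| = (0.9615,0.2749); ey = (-0.2749,0.9615)
P = B + -2.83·ex + 1.28·ey = (-5.8515,3.3299)

-5.85 3.33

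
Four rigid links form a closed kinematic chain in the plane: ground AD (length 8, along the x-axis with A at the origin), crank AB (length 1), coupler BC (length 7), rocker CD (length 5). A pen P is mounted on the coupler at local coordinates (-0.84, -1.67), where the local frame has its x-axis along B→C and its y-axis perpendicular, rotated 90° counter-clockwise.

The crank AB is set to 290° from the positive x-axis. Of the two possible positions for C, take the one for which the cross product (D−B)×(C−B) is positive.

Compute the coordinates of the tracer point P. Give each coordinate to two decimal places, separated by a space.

0.97 -2.70

A=(0,0), D=(8.00,0)
B = A + 1.00·(cos290°, sin290°) = (0.3420, -0.9397)
|BD| = 7.7154
circle(B,7.00) ∩ circle(D,5.00): a=5.4130, h=4.4384
  candidates: C₊=(5.1742,4.1249) cross=34.244; C₋=(6.2553,-4.6857) cross=-34.244
  mode + wants cross > 0 → take C=(5.1742,4.1249) (cross=34.244)
ex = (C−B)/|BC| = (0.6903,0.7235); ey = (-0.7235,0.6903)
P = B + -0.84·ex + -1.67·ey = (0.9704,-2.7003)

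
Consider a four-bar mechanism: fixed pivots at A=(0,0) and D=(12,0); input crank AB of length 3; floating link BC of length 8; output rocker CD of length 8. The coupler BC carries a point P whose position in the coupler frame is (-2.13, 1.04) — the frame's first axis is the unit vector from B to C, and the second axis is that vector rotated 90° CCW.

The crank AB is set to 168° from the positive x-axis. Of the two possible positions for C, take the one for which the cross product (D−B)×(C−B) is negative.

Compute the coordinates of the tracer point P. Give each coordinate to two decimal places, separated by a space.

-4.48 2.42

A=(0,0), D=(12.00,0)
B = A + 3.00·(cos168°, sin168°) = (-2.9344, 0.6237)
|BD| = 14.9475
circle(B,8.00) ∩ circle(D,8.00): a=7.4737, h=2.8537
  candidates: C₊=(4.6519,3.1630) cross=42.655; C₋=(4.4137,-2.5393) cross=-42.655
  mode - wants cross < 0 → take C=(4.4137,-2.5393) (cross=-42.655)
ex = (C−B)/|BC| = (0.9185,-0.3954); ey = (0.3954,0.9185)
P = B + -2.13·ex + 1.04·ey = (-4.4797,2.4212)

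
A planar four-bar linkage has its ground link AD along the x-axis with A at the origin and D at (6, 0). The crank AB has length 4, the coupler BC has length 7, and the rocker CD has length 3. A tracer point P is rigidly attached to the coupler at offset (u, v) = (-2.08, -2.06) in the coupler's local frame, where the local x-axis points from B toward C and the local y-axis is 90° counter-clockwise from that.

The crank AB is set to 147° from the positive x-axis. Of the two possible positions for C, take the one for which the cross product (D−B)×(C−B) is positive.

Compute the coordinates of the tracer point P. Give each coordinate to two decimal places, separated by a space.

A=(0,0), D=(6.00,0)
B = A + 4.00·(cos147°, sin147°) = (-3.3547, 2.1786)
|BD| = 9.6050
circle(B,7.00) ∩ circle(D,3.00): a=6.8848, h=1.2650
  candidates: C₊=(3.6376,1.8490) cross=12.150; C₋=(3.0637,-0.6150) cross=-12.150
  mode + wants cross > 0 → take C=(3.6376,1.8490) (cross=12.150)
ex = (C−B)/|BC| = (0.9989,-0.0471); ey = (0.0471,0.9989)
P = B + -2.08·ex + -2.06·ey = (-5.5294,0.2188)

-5.53 0.22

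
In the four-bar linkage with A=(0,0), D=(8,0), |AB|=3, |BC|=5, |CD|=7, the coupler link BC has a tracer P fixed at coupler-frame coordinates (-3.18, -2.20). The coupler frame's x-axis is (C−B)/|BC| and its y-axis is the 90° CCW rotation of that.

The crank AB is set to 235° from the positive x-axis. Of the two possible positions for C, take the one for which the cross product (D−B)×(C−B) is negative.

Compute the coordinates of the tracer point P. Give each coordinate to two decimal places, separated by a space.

A=(0,0), D=(8.00,0)
B = A + 3.00·(cos235°, sin235°) = (-1.7207, -2.4575)
|BD| = 10.0265
circle(B,5.00) ∩ circle(D,7.00): a=3.8165, h=3.2303
  candidates: C₊=(1.1876,1.6097) cross=32.389; C₋=(2.7710,-4.6538) cross=-32.389
  mode - wants cross < 0 → take C=(2.7710,-4.6538) (cross=-32.389)
ex = (C−B)/|BC| = (0.8984,-0.4393); ey = (0.4393,0.8984)
P = B + -3.18·ex + -2.20·ey = (-5.5439,-3.0370)

-5.54 -3.04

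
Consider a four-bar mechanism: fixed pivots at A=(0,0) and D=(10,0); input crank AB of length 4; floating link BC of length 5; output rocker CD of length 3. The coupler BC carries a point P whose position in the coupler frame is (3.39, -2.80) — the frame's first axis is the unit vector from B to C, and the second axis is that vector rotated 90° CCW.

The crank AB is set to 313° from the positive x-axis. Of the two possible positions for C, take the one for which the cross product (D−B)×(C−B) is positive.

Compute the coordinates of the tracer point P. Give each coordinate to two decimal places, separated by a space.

7.07 -3.59

A=(0,0), D=(10.00,0)
B = A + 4.00·(cos313°, sin313°) = (2.7280, -2.9254)
|BD| = 7.8384
circle(B,5.00) ∩ circle(D,3.00): a=4.9398, h=0.7735
  candidates: C₊=(7.0222,-0.3642) cross=6.063; C₋=(7.5996,-1.7994) cross=-6.063
  mode + wants cross > 0 → take C=(7.0222,-0.3642) (cross=6.063)
ex = (C−B)/|BC| = (0.8588,0.5122); ey = (-0.5122,0.8588)
P = B + 3.39·ex + -2.80·ey = (7.0737,-3.5936)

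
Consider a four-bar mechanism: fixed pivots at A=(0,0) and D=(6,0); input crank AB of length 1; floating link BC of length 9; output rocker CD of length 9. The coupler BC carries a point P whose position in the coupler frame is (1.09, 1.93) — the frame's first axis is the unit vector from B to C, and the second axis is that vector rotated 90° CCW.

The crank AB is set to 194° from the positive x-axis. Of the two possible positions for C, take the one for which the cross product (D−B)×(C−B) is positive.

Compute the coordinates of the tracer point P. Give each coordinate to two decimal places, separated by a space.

-2.39 1.46

A=(0,0), D=(6.00,0)
B = A + 1.00·(cos194°, sin194°) = (-0.9703, -0.2419)
|BD| = 6.9745
circle(B,9.00) ∩ circle(D,9.00): a=3.4872, h=8.2969
  candidates: C₊=(2.2271,8.1710) cross=57.867; C₋=(2.8026,-8.4129) cross=-57.867
  mode + wants cross > 0 → take C=(2.2271,8.1710) (cross=57.867)
ex = (C−B)/|BC| = (0.3553,0.9348); ey = (-0.9348,0.3553)
P = B + 1.09·ex + 1.93·ey = (-2.3872,1.4626)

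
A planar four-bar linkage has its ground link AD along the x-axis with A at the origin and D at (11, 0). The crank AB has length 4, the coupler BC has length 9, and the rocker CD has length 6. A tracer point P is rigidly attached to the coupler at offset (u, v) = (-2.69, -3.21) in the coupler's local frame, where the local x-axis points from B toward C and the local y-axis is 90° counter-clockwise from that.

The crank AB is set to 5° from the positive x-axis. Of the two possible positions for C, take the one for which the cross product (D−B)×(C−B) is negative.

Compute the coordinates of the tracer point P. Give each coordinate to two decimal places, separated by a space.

A=(0,0), D=(11.00,0)
B = A + 4.00·(cos5°, sin5°) = (3.9848, 0.3486)
|BD| = 7.0239
circle(B,9.00) ∩ circle(D,6.00): a=6.7153, h=5.9921
  candidates: C₊=(10.9892,6.0000) cross=42.087; C₋=(10.3944,-5.9694) cross=-42.087
  mode - wants cross < 0 → take C=(10.3944,-5.9694) (cross=-42.087)
ex = (C−B)/|BC| = (0.7122,-0.7020); ey = (0.7020,0.7122)
P = B + -2.69·ex + -3.21·ey = (-0.1844,-0.0491)

-0.18 -0.05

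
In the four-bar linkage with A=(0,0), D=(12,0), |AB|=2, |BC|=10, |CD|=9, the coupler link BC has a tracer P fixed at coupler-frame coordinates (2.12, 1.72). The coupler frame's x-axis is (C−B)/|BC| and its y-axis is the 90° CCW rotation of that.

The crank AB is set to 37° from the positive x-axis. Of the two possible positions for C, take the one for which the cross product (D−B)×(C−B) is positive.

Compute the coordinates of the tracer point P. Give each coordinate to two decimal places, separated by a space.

A=(0,0), D=(12.00,0)
B = A + 2.00·(cos37°, sin37°) = (1.5973, 1.2036)
|BD| = 10.4721
circle(B,10.00) ∩ circle(D,9.00): a=6.1432, h=7.8905
  candidates: C₊=(8.6067,8.3358) cross=82.631; C₋=(6.7929,-7.3407) cross=-82.631
  mode + wants cross > 0 → take C=(8.6067,8.3358) (cross=82.631)
ex = (C−B)/|BC| = (0.7009,0.7132); ey = (-0.7132,0.7009)
P = B + 2.12·ex + 1.72·ey = (1.8565,3.9213)

1.86 3.92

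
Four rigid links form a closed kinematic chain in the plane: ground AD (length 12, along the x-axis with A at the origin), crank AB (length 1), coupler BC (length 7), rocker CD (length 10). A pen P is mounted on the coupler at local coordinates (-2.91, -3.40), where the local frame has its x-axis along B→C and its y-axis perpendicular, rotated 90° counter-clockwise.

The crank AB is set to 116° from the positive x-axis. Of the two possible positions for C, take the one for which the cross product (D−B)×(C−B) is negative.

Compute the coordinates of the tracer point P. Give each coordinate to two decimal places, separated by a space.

-4.87 1.52

A=(0,0), D=(12.00,0)
B = A + 1.00·(cos116°, sin116°) = (-0.4384, 0.8988)
|BD| = 12.4708
circle(B,7.00) ∩ circle(D,10.00): a=4.1906, h=5.6070
  candidates: C₊=(4.1455,6.1892) cross=69.924; C₋=(3.3372,-4.9957) cross=-69.924
  mode - wants cross < 0 → take C=(3.3372,-4.9957) (cross=-69.924)
ex = (C−B)/|BC| = (0.5394,-0.8421); ey = (0.8421,0.5394)
P = B + -2.91·ex + -3.40·ey = (-4.8710,1.5153)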